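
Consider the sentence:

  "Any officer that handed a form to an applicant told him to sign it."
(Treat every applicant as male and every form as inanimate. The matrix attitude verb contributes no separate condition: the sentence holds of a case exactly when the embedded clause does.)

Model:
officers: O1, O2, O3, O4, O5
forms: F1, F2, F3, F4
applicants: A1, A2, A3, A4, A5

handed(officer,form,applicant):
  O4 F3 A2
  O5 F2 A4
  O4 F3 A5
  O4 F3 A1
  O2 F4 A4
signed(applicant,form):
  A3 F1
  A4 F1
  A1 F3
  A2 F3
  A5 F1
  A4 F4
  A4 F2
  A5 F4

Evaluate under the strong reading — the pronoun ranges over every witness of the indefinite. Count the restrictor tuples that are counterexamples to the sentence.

"him" takes "an applicant" as antecedent and "it" takes "a form"; both are donkey pronouns co-varying with the restrictor.
Strong reading: for every (o,f,a) with handed(o,f,a), signed(a,f).
Restrictor triples: (O2,F4,A4)→signed(A4,F4) ✓  (O4,F3,A1)→signed(A1,F3) ✓  (O4,F3,A2)→signed(A2,F3) ✓  (O4,F3,A5)→signed(A5,F3) ✗  (O5,F2,A4)→signed(A4,F2) ✓
Counterexamples (restrictor triples failing the scope): 1.

1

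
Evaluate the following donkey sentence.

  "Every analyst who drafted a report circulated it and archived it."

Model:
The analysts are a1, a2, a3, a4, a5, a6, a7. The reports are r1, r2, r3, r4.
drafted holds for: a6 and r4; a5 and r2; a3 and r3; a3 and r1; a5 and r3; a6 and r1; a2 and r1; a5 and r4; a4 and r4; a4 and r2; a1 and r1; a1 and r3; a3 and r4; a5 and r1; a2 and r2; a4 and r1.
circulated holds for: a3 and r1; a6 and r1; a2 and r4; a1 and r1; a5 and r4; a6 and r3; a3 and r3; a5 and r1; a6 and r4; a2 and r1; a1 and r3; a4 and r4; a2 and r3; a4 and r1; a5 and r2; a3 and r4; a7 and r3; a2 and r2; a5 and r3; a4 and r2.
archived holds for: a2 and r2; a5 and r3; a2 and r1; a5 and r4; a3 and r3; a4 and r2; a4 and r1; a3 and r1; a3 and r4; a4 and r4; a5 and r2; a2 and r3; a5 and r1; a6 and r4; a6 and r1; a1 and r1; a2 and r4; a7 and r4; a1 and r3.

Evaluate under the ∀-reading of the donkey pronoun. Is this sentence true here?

"it" takes "a report" as antecedent — a donkey pronoun bound across the clause boundary.
Strong reading: for every (a,r) with drafted(a,r), circulated(a,r) ∧ archived(a,r).
Restrictor pairs: (a1,r1) ✓  (a1,r3) ✓  (a2,r1) ✓  (a2,r2) ✓  (a3,r1) ✓  (a3,r3) ✓  (a3,r4) ✓  (a4,r1) ✓  (a4,r2) ✓  (a4,r4) ✓  (a5,r1) ✓  (a5,r2) ✓  (a5,r3) ✓  (a5,r4) ✓  (a6,r1) ✓  (a6,r4) ✓
Every restrictor pair satisfies the scope.

True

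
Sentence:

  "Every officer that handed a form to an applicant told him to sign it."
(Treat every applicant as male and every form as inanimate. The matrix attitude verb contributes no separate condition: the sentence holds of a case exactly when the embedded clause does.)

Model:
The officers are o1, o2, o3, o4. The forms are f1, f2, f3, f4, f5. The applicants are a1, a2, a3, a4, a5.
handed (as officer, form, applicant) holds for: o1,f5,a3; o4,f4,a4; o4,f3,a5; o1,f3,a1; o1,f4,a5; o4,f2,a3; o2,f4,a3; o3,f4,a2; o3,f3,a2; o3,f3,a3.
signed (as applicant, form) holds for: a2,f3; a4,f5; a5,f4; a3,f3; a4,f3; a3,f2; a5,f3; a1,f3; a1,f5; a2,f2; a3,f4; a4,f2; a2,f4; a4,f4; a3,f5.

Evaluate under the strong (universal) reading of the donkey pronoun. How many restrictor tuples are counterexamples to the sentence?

0

"him" takes "an applicant" as antecedent and "it" takes "a form"; both are donkey pronouns co-varying with the restrictor.
Strong reading: for every (o,f,a) with handed(o,f,a), signed(a,f).
Restrictor triples: (o1,f3,a1)→signed(a1,f3) ✓  (o1,f4,a5)→signed(a5,f4) ✓  (o1,f5,a3)→signed(a3,f5) ✓  (o2,f4,a3)→signed(a3,f4) ✓  (o3,f3,a2)→signed(a2,f3) ✓  (o3,f3,a3)→signed(a3,f3) ✓  (o3,f4,a2)→signed(a2,f4) ✓  (o4,f2,a3)→signed(a3,f2) ✓  (o4,f3,a5)→signed(a5,f3) ✓  (o4,f4,a4)→signed(a4,f4) ✓
Counterexamples (restrictor triples failing the scope): 0.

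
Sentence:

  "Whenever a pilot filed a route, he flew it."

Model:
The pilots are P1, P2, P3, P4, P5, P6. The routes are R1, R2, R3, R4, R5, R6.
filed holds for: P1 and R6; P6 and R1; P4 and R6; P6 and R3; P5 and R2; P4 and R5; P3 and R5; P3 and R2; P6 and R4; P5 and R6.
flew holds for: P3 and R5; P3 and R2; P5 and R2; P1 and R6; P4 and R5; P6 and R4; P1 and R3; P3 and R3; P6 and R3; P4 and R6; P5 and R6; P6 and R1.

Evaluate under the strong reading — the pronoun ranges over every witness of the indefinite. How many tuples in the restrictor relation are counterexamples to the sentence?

0

"it" takes "a route" as antecedent — a donkey pronoun bound across the clause boundary.
Strong reading: for every (p,r) with filed(p,r), flew(p,r).
Restrictor pairs: (P1,R6) ✓  (P3,R2) ✓  (P3,R5) ✓  (P4,R5) ✓  (P4,R6) ✓  (P5,R2) ✓  (P5,R6) ✓  (P6,R1) ✓  (P6,R3) ✓  (P6,R4) ✓
Counterexamples (restrictor pairs failing the scope): 0.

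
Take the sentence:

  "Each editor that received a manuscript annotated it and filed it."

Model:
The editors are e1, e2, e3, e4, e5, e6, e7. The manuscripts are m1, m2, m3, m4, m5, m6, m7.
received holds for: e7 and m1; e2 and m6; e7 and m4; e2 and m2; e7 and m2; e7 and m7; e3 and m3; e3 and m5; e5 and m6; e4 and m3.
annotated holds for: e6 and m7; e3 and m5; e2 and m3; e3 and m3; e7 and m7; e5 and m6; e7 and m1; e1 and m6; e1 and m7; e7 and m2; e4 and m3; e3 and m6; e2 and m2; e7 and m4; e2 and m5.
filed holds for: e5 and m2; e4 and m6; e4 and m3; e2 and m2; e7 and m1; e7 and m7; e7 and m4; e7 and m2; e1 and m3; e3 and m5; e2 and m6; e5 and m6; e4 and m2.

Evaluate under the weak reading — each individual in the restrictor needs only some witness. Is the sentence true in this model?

True

"it" takes "a manuscript" as antecedent — a donkey pronoun bound across the clause boundary.
Weak reading: every editor e with some received-manuscript has at least one received-manuscript m such that annotated(e,m) ∧ filed(e,m).
Per editor: e2:✓  e3:✓  e4:✓  e5:✓  e7:✓
Every editor in the restrictor has a witness.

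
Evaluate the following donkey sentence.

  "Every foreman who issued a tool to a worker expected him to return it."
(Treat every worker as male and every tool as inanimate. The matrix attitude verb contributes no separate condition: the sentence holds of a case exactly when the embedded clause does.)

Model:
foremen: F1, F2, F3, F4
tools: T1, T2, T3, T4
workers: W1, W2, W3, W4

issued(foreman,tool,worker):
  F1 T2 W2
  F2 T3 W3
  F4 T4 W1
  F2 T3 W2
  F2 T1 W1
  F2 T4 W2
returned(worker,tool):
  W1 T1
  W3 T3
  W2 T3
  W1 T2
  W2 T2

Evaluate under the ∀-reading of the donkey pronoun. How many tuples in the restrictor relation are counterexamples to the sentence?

2

"him" takes "a worker" as antecedent and "it" takes "a tool"; both are donkey pronouns co-varying with the restrictor.
Strong reading: for every (f,t,w) with issued(f,t,w), returned(w,t).
Restrictor triples: (F1,T2,W2)→returned(W2,T2) ✓  (F2,T1,W1)→returned(W1,T1) ✓  (F2,T3,W2)→returned(W2,T3) ✓  (F2,T3,W3)→returned(W3,T3) ✓  (F2,T4,W2)→returned(W2,T4) ✗  (F4,T4,W1)→returned(W1,T4) ✗
Counterexamples (restrictor triples failing the scope): 2.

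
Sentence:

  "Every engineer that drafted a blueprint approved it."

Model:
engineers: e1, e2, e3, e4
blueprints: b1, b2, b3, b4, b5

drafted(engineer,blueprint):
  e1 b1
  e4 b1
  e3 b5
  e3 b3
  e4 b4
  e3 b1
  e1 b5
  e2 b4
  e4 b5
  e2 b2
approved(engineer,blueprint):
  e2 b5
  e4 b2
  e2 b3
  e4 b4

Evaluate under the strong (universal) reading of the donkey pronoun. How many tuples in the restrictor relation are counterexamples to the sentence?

"it" takes "a blueprint" as antecedent — a donkey pronoun bound across the clause boundary.
Strong reading: for every (e,b) with drafted(e,b), approved(e,b).
Restrictor pairs: (e1,b1) ✗  (e1,b5) ✗  (e2,b2) ✗  (e2,b4) ✗  (e3,b1) ✗  (e3,b3) ✗  (e3,b5) ✗  (e4,b1) ✗  (e4,b4) ✓  (e4,b5) ✗
Counterexamples (restrictor pairs failing the scope): 9.

9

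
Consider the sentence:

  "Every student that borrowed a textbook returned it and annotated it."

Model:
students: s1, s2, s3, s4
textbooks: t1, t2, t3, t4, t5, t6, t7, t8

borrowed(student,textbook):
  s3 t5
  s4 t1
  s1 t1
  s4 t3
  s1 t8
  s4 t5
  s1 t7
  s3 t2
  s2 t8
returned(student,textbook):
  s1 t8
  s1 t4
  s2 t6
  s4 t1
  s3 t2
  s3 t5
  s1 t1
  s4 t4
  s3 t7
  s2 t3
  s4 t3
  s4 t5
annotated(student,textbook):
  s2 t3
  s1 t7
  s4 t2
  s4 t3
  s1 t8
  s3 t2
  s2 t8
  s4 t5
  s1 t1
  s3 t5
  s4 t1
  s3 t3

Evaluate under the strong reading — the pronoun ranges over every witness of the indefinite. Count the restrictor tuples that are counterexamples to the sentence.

2

"it" takes "a textbook" as antecedent — a donkey pronoun bound across the clause boundary.
Strong reading: for every (s,t) with borrowed(s,t), returned(s,t) ∧ annotated(s,t).
Restrictor pairs: (s1,t1) ✓  (s1,t7) ✗  (s1,t8) ✓  (s2,t8) ✗  (s3,t2) ✓  (s3,t5) ✓  (s4,t1) ✓  (s4,t3) ✓  (s4,t5) ✓
Counterexamples (restrictor pairs failing the scope): 2.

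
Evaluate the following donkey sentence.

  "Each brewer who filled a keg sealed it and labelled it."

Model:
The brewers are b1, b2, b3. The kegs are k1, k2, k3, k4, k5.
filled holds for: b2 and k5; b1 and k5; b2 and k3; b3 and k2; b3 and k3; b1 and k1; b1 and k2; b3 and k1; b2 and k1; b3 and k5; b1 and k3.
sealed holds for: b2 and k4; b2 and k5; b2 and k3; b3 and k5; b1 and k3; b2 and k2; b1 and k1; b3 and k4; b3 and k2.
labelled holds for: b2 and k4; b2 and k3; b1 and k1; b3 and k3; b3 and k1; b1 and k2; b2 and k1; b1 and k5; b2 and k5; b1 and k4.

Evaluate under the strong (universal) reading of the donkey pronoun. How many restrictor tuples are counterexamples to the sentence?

"it" takes "a keg" as antecedent — a donkey pronoun bound across the clause boundary.
Strong reading: for every (b,k) with filled(b,k), sealed(b,k) ∧ labelled(b,k).
Restrictor pairs: (b1,k1) ✓  (b1,k2) ✗  (b1,k3) ✗  (b1,k5) ✗  (b2,k1) ✗  (b2,k3) ✓  (b2,k5) ✓  (b3,k1) ✗  (b3,k2) ✗  (b3,k3) ✗  (b3,k5) ✗
Counterexamples (restrictor pairs failing the scope): 8.

8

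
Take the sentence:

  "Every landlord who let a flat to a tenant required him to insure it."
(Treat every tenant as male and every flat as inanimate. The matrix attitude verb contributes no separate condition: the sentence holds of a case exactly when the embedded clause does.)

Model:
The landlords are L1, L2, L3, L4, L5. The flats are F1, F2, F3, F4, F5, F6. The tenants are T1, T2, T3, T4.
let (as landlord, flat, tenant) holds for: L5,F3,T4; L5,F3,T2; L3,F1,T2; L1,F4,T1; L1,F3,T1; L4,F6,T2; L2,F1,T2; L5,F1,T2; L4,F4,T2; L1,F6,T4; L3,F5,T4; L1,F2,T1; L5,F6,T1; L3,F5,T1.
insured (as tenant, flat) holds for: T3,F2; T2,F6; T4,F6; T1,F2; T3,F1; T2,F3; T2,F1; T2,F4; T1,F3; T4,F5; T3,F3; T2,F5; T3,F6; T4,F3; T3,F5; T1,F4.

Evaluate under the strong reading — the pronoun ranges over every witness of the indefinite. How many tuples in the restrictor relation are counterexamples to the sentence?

2

"him" takes "a tenant" as antecedent and "it" takes "a flat"; both are donkey pronouns co-varying with the restrictor.
Strong reading: for every (l,f,t) with let(l,f,t), insured(t,f).
Restrictor triples: (L1,F2,T1)→insured(T1,F2) ✓  (L1,F3,T1)→insured(T1,F3) ✓  (L1,F4,T1)→insured(T1,F4) ✓  (L1,F6,T4)→insured(T4,F6) ✓  (L2,F1,T2)→insured(T2,F1) ✓  (L3,F1,T2)→insured(T2,F1) ✓  (L3,F5,T1)→insured(T1,F5) ✗  (L3,F5,T4)→insured(T4,F5) ✓  (L4,F4,T2)→insured(T2,F4) ✓  (L4,F6,T2)→insured(T2,F6) ✓  (L5,F1,T2)→insured(T2,F1) ✓  (L5,F3,T2)→insured(T2,F3) ✓  (L5,F3,T4)→insured(T4,F3) ✓  (L5,F6,T1)→insured(T1,F6) ✗
Counterexamples (restrictor triples failing the scope): 2.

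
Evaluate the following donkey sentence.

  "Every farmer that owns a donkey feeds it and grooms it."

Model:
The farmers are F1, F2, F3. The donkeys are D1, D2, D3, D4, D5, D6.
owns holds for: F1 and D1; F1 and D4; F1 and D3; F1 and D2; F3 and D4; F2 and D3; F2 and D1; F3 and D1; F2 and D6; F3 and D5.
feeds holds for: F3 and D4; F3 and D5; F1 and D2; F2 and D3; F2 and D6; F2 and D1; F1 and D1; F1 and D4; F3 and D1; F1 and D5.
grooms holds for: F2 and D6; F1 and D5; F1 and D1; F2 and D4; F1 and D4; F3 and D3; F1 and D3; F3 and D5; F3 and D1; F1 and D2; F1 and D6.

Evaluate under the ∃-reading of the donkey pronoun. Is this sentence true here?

"it" takes "a donkey" as antecedent — a donkey pronoun bound across the clause boundary.
Weak reading: every farmer f with some owns-donkey has at least one owns-donkey d such that feeds(f,d) ∧ grooms(f,d).
Per farmer: F1:✓  F2:✓  F3:✓
Every farmer in the restrictor has a witness.

True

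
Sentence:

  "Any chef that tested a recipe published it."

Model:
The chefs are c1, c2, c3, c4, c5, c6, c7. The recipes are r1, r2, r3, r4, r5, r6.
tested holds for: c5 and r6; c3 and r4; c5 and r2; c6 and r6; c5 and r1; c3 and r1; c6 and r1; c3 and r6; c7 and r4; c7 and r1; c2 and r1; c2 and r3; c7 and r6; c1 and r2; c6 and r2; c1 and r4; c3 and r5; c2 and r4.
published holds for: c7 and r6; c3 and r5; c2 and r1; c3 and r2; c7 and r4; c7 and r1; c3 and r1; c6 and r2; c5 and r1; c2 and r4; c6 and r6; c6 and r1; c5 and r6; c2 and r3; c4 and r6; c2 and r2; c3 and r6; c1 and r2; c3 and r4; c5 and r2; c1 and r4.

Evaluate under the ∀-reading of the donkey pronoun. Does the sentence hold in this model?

True

"it" takes "a recipe" as antecedent — a donkey pronoun bound across the clause boundary.
Strong reading: for every (c,r) with tested(c,r), published(c,r).
Restrictor pairs: (c1,r2) ✓  (c1,r4) ✓  (c2,r1) ✓  (c2,r3) ✓  (c2,r4) ✓  (c3,r1) ✓  (c3,r4) ✓  (c3,r5) ✓  (c3,r6) ✓  (c5,r1) ✓  (c5,r2) ✓  (c5,r6) ✓  (c6,r1) ✓  (c6,r2) ✓  (c6,r6) ✓  (c7,r1) ✓  (c7,r4) ✓  (c7,r6) ✓
Every restrictor pair satisfies the scope.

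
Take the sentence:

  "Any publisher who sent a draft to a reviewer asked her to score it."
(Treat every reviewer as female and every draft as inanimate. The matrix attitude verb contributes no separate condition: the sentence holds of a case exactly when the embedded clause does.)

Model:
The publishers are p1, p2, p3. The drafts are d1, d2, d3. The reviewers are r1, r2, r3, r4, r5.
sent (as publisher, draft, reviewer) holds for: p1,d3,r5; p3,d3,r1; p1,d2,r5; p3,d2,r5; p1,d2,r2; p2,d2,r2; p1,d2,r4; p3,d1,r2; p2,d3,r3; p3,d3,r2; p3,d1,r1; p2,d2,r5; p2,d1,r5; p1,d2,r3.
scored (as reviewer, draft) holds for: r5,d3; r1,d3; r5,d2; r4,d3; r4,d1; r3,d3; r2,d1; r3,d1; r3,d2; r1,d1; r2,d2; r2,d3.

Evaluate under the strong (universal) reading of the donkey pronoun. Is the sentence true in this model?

"her" takes "a reviewer" as antecedent and "it" takes "a draft"; both are donkey pronouns co-varying with the restrictor.
Strong reading: for every (p,d,r) with sent(p,d,r), scored(r,d).
Restrictor triples: (p1,d2,r2)→scored(r2,d2) ✓  (p1,d2,r3)→scored(r3,d2) ✓  (p1,d2,r4)→scored(r4,d2) ✗  (p1,d2,r5)→scored(r5,d2) ✓  (p1,d3,r5)→scored(r5,d3) ✓  (p2,d1,r5)→scored(r5,d1) ✗  (p2,d2,r2)→scored(r2,d2) ✓  (p2,d2,r5)→scored(r5,d2) ✓  (p2,d3,r3)→scored(r3,d3) ✓  (p3,d1,r1)→scored(r1,d1) ✓  (p3,d1,r2)→scored(r2,d1) ✓  (p3,d2,r5)→scored(r5,d2) ✓  (p3,d3,r1)→scored(r1,d3) ✓  (p3,d3,r2)→scored(r2,d3) ✓
Counterexample: (p1,d2,r4) — scored(r4,d2) does not hold.

False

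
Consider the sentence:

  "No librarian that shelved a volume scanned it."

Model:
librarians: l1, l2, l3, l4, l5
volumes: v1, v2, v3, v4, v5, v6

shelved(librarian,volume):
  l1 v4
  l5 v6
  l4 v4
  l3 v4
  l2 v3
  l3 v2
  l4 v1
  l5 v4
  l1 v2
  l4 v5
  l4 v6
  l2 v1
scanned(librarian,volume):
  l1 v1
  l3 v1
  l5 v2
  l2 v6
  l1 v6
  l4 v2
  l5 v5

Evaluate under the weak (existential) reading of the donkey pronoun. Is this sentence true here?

"it" takes "a volume" as antecedent — a donkey pronoun bound across the clause boundary.
Truth condition: for no (l,v) with shelved(l,v) does scanned(l,v) hold.
Restrictor pairs — does the scope hold? (l1,v2):fails  (l1,v4):fails  (l2,v1):fails  (l2,v3):fails  (l3,v2):fails  (l3,v4):fails  (l4,v1):fails  (l4,v4):fails  (l4,v5):fails  (l4,v6):fails  (l5,v4):fails  (l5,v6):fails
Scope holds for no restrictor pair, so the sentence is true.

True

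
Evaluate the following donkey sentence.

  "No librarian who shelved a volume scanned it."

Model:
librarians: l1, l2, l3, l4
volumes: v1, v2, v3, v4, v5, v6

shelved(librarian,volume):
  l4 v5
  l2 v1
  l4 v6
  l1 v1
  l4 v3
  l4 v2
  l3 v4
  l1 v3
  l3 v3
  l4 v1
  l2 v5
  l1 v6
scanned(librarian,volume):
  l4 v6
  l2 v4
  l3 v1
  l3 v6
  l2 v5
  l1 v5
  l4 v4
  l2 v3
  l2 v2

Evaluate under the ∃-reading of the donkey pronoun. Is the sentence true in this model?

"it" takes "a volume" as antecedent — a donkey pronoun bound across the clause boundary.
Truth condition: for no (l,v) with shelved(l,v) does scanned(l,v) hold.
Restrictor pairs — does the scope hold? (l1,v1):fails  (l1,v3):fails  (l1,v6):fails  (l2,v1):fails  (l2,v5):holds  (l3,v3):fails  (l3,v4):fails  (l4,v1):fails  (l4,v2):fails  (l4,v3):fails  (l4,v5):fails  (l4,v6):holds
Scope holds for 2 pair(s), so the sentence is false.

False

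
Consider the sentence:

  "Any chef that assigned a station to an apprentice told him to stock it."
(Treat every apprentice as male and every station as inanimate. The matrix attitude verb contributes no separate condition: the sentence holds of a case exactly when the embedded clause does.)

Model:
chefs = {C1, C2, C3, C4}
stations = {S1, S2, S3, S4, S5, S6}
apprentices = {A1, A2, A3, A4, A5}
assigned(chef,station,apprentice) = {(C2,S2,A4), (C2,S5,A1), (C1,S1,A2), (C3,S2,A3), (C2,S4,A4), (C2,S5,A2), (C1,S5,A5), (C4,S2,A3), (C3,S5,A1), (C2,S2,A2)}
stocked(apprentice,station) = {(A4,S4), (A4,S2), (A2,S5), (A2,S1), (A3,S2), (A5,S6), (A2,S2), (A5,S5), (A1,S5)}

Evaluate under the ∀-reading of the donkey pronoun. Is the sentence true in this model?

"him" takes "an apprentice" as antecedent and "it" takes "a station"; both are donkey pronouns co-varying with the restrictor.
Strong reading: for every (c,s,a) with assigned(c,s,a), stocked(a,s).
Restrictor triples: (C1,S1,A2)→stocked(A2,S1) ✓  (C1,S5,A5)→stocked(A5,S5) ✓  (C2,S2,A2)→stocked(A2,S2) ✓  (C2,S2,A4)→stocked(A4,S2) ✓  (C2,S4,A4)→stocked(A4,S4) ✓  (C2,S5,A1)→stocked(A1,S5) ✓  (C2,S5,A2)→stocked(A2,S5) ✓  (C3,S2,A3)→stocked(A3,S2) ✓  (C3,S5,A1)→stocked(A1,S5) ✓  (C4,S2,A3)→stocked(A3,S2) ✓
Every restrictor triple satisfies the scope.

True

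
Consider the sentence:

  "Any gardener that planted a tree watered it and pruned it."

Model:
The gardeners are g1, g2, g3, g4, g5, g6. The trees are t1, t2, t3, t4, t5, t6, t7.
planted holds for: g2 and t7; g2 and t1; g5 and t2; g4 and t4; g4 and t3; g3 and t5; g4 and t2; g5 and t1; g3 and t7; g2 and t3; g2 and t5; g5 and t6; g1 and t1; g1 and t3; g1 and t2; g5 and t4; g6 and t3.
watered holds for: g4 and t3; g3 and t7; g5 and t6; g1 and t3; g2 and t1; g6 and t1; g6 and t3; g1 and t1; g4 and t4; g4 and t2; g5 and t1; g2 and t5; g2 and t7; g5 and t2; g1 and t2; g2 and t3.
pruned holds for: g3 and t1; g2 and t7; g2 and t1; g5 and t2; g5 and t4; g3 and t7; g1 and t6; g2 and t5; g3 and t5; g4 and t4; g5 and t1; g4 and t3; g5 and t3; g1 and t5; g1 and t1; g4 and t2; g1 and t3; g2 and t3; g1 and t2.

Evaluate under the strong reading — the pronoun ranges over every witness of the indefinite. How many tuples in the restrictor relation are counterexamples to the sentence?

4

"it" takes "a tree" as antecedent — a donkey pronoun bound across the clause boundary.
Strong reading: for every (g,t) with planted(g,t), watered(g,t) ∧ pruned(g,t).
Restrictor pairs: (g1,t1) ✓  (g1,t2) ✓  (g1,t3) ✓  (g2,t1) ✓  (g2,t3) ✓  (g2,t5) ✓  (g2,t7) ✓  (g3,t5) ✗  (g3,t7) ✓  (g4,t2) ✓  (g4,t3) ✓  (g4,t4) ✓  (g5,t1) ✓  (g5,t2) ✓  (g5,t4) ✗  (g5,t6) ✗  (g6,t3) ✗
Counterexamples (restrictor pairs failing the scope): 4.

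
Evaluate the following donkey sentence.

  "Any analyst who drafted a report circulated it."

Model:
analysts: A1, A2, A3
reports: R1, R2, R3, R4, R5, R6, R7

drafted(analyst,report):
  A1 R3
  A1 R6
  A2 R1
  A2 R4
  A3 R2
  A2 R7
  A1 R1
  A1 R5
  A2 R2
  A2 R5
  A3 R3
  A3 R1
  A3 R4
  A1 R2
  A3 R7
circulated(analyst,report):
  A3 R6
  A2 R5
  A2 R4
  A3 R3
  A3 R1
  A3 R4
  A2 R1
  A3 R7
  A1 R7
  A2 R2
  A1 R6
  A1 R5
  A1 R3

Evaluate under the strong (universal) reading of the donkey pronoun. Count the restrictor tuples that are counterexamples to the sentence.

"it" takes "a report" as antecedent — a donkey pronoun bound across the clause boundary.
Strong reading: for every (a,r) with drafted(a,r), circulated(a,r).
Restrictor pairs: (A1,R1) ✗  (A1,R2) ✗  (A1,R3) ✓  (A1,R5) ✓  (A1,R6) ✓  (A2,R1) ✓  (A2,R2) ✓  (A2,R4) ✓  (A2,R5) ✓  (A2,R7) ✗  (A3,R1) ✓  (A3,R2) ✗  (A3,R3) ✓  (A3,R4) ✓  (A3,R7) ✓
Counterexamples (restrictor pairs failing the scope): 4.

4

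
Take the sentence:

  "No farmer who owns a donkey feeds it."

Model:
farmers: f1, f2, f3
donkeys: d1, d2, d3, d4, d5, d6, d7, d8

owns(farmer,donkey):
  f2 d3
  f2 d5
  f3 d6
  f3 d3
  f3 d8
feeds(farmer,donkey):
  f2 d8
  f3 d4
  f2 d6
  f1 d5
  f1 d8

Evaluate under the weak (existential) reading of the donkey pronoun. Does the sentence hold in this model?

True

"it" takes "a donkey" as antecedent — a donkey pronoun bound across the clause boundary.
Truth condition: for no (f,d) with owns(f,d) does feeds(f,d) hold.
Restrictor pairs — does the scope hold? (f2,d3):fails  (f2,d5):fails  (f3,d3):fails  (f3,d6):fails  (f3,d8):fails
Scope holds for no restrictor pair, so the sentence is true.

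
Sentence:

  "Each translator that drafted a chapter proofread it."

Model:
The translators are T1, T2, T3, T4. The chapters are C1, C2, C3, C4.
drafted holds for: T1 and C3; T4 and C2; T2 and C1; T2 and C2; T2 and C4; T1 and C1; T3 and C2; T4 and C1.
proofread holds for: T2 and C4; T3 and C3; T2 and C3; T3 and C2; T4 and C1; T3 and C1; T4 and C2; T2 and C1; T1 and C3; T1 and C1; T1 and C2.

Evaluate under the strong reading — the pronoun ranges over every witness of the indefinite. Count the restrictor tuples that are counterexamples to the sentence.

1

"it" takes "a chapter" as antecedent — a donkey pronoun bound across the clause boundary.
Strong reading: for every (t,c) with drafted(t,c), proofread(t,c).
Restrictor pairs: (T1,C1) ✓  (T1,C3) ✓  (T2,C1) ✓  (T2,C2) ✗  (T2,C4) ✓  (T3,C2) ✓  (T4,C1) ✓  (T4,C2) ✓
Counterexamples (restrictor pairs failing the scope): 1.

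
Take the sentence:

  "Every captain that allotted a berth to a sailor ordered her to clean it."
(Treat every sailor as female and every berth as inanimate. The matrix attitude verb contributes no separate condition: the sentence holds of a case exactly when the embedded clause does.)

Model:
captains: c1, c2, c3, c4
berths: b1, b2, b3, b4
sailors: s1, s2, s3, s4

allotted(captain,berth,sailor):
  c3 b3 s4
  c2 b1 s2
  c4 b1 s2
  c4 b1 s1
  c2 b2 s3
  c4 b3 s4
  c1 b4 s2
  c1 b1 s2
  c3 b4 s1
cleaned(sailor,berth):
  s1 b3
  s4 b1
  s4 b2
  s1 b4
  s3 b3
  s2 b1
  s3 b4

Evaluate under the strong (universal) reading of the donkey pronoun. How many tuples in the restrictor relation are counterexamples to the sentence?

5

"her" takes "a sailor" as antecedent and "it" takes "a berth"; both are donkey pronouns co-varying with the restrictor.
Strong reading: for every (c,b,s) with allotted(c,b,s), cleaned(s,b).
Restrictor triples: (c1,b1,s2)→cleaned(s2,b1) ✓  (c1,b4,s2)→cleaned(s2,b4) ✗  (c2,b1,s2)→cleaned(s2,b1) ✓  (c2,b2,s3)→cleaned(s3,b2) ✗  (c3,b3,s4)→cleaned(s4,b3) ✗  (c3,b4,s1)→cleaned(s1,b4) ✓  (c4,b1,s1)→cleaned(s1,b1) ✗  (c4,b1,s2)→cleaned(s2,b1) ✓  (c4,b3,s4)→cleaned(s4,b3) ✗
Counterexamples (restrictor triples failing the scope): 5.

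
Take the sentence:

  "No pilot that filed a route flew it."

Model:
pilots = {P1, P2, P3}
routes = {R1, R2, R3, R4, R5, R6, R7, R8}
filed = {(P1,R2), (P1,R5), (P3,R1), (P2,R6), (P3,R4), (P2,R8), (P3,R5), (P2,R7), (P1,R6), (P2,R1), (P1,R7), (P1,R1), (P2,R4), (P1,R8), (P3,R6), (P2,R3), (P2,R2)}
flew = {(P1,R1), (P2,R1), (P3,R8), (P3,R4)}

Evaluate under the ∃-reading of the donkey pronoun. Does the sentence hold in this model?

"it" takes "a route" as antecedent — a donkey pronoun bound across the clause boundary.
Truth condition: for no (p,r) with filed(p,r) does flew(p,r) hold.
Restrictor pairs — does the scope hold? (P1,R1):holds  (P1,R2):fails  (P1,R5):fails  (P1,R6):fails  (P1,R7):fails  (P1,R8):fails  (P2,R1):holds  (P2,R2):fails  (P2,R3):fails  (P2,R4):fails  (P2,R6):fails  (P2,R7):fails  (P2,R8):fails  (P3,R1):fails  (P3,R4):holds  (P3,R5):fails  (P3,R6):fails
Scope holds for 3 pair(s), so the sentence is false.

False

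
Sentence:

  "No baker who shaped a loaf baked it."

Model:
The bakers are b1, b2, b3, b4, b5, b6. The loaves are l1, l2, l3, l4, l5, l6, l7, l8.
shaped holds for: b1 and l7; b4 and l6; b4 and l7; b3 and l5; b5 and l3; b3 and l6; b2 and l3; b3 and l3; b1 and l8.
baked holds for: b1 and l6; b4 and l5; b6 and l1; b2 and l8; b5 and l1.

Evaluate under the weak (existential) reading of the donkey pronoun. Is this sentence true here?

"it" takes "a loaf" as antecedent — a donkey pronoun bound across the clause boundary.
Truth condition: for no (b,l) with shaped(b,l) does baked(b,l) hold.
Restrictor pairs — does the scope hold? (b1,l7):fails  (b1,l8):fails  (b2,l3):fails  (b3,l3):fails  (b3,l5):fails  (b3,l6):fails  (b4,l6):fails  (b4,l7):fails  (b5,l3):fails
Scope holds for no restrictor pair, so the sentence is true.

True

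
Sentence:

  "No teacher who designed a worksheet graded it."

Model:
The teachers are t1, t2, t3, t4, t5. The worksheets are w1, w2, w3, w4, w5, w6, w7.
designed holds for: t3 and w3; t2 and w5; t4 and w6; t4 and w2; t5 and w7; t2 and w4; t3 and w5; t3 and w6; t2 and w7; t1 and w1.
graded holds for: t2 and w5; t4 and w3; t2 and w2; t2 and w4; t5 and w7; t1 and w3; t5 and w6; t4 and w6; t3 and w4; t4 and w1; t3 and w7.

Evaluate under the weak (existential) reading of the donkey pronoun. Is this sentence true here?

False

"it" takes "a worksheet" as antecedent — a donkey pronoun bound across the clause boundary.
Truth condition: for no (t,w) with designed(t,w) does graded(t,w) hold.
Restrictor pairs — does the scope hold? (t1,w1):fails  (t2,w4):holds  (t2,w5):holds  (t2,w7):fails  (t3,w3):fails  (t3,w5):fails  (t3,w6):fails  (t4,w2):fails  (t4,w6):holds  (t5,w7):holds
Scope holds for 4 pair(s), so the sentence is false.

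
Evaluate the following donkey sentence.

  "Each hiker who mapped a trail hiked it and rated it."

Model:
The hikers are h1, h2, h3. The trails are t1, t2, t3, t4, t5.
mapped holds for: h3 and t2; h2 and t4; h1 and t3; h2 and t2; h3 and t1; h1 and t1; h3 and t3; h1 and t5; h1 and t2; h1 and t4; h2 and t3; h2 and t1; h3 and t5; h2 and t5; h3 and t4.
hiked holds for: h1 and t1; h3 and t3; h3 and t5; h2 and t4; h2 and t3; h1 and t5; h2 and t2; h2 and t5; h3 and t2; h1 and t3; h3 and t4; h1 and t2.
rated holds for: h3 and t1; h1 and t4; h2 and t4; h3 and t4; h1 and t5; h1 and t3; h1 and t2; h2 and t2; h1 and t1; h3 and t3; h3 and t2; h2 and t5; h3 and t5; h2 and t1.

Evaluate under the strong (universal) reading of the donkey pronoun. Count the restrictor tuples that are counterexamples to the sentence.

4

"it" takes "a trail" as antecedent — a donkey pronoun bound across the clause boundary.
Strong reading: for every (h,t) with mapped(h,t), hiked(h,t) ∧ rated(h,t).
Restrictor pairs: (h1,t1) ✓  (h1,t2) ✓  (h1,t3) ✓  (h1,t4) ✗  (h1,t5) ✓  (h2,t1) ✗  (h2,t2) ✓  (h2,t3) ✗  (h2,t4) ✓  (h2,t5) ✓  (h3,t1) ✗  (h3,t2) ✓  (h3,t3) ✓  (h3,t4) ✓  (h3,t5) ✓
Counterexamples (restrictor pairs failing the scope): 4.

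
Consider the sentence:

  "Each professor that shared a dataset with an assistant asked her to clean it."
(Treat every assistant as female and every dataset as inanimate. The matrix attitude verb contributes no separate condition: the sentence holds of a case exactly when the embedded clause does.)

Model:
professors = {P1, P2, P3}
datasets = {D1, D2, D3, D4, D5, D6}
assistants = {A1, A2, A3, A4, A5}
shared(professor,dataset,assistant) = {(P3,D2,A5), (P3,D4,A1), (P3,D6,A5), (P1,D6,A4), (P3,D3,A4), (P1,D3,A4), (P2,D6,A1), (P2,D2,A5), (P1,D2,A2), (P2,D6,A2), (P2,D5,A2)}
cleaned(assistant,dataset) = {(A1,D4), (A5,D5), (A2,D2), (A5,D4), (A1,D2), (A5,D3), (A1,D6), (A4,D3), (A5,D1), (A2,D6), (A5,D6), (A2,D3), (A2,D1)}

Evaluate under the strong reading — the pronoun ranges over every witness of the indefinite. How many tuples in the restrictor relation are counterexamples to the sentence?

4

"her" takes "an assistant" as antecedent and "it" takes "a dataset"; both are donkey pronouns co-varying with the restrictor.
Strong reading: for every (p,d,a) with shared(p,d,a), cleaned(a,d).
Restrictor triples: (P1,D2,A2)→cleaned(A2,D2) ✓  (P1,D3,A4)→cleaned(A4,D3) ✓  (P1,D6,A4)→cleaned(A4,D6) ✗  (P2,D2,A5)→cleaned(A5,D2) ✗  (P2,D5,A2)→cleaned(A2,D5) ✗  (P2,D6,A1)→cleaned(A1,D6) ✓  (P2,D6,A2)→cleaned(A2,D6) ✓  (P3,D2,A5)→cleaned(A5,D2) ✗  (P3,D3,A4)→cleaned(A4,D3) ✓  (P3,D4,A1)→cleaned(A1,D4) ✓  (P3,D6,A5)→cleaned(A5,D6) ✓
Counterexamples (restrictor triples failing the scope): 4.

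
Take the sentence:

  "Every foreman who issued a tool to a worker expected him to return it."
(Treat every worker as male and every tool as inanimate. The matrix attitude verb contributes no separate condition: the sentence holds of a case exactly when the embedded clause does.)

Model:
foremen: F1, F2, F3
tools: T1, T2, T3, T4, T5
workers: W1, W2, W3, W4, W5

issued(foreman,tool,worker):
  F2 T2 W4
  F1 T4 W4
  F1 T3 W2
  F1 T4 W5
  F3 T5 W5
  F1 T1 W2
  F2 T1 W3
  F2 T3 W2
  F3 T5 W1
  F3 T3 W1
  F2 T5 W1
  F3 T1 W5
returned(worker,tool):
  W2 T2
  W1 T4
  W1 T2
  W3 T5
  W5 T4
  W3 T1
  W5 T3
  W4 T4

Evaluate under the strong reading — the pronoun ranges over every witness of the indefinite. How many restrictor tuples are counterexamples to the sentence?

"him" takes "a worker" as antecedent and "it" takes "a tool"; both are donkey pronouns co-varying with the restrictor.
Strong reading: for every (f,t,w) with issued(f,t,w), returned(w,t).
Restrictor triples: (F1,T1,W2)→returned(W2,T1) ✗  (F1,T3,W2)→returned(W2,T3) ✗  (F1,T4,W4)→returned(W4,T4) ✓  (F1,T4,W5)→returned(W5,T4) ✓  (F2,T1,W3)→returned(W3,T1) ✓  (F2,T2,W4)→returned(W4,T2) ✗  (F2,T3,W2)→returned(W2,T3) ✗  (F2,T5,W1)→returned(W1,T5) ✗  (F3,T1,W5)→returned(W5,T1) ✗  (F3,T3,W1)→returned(W1,T3) ✗  (F3,T5,W1)→returned(W1,T5) ✗  (F3,T5,W5)→returned(W5,T5) ✗
Counterexamples (restrictor triples failing the scope): 9.

9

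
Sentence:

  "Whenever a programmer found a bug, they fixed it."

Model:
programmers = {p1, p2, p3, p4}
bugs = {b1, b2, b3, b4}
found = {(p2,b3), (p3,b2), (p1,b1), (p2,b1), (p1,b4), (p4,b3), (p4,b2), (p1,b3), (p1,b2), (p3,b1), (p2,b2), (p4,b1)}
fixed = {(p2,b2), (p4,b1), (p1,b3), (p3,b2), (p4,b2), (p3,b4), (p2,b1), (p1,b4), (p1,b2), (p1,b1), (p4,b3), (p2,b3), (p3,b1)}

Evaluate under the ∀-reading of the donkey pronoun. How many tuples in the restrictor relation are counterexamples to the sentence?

0

"it" takes "a bug" as antecedent — a donkey pronoun bound across the clause boundary.
Strong reading: for every (p,b) with found(p,b), fixed(p,b).
Restrictor pairs: (p1,b1) ✓  (p1,b2) ✓  (p1,b3) ✓  (p1,b4) ✓  (p2,b1) ✓  (p2,b2) ✓  (p2,b3) ✓  (p3,b1) ✓  (p3,b2) ✓  (p4,b1) ✓  (p4,b2) ✓  (p4,b3) ✓
Counterexamples (restrictor pairs failing the scope): 0.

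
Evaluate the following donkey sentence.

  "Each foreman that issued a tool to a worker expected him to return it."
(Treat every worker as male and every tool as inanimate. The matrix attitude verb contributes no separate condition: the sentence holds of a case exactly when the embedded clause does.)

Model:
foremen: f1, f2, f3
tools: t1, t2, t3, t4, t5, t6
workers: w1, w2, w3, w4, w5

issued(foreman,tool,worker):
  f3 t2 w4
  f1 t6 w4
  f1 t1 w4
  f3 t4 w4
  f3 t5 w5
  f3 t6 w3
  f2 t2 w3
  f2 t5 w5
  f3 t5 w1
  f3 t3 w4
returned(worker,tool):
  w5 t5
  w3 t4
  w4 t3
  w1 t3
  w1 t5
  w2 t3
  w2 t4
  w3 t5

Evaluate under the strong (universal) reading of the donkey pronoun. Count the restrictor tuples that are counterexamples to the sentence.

6

"him" takes "a worker" as antecedent and "it" takes "a tool"; both are donkey pronouns co-varying with the restrictor.
Strong reading: for every (f,t,w) with issued(f,t,w), returned(w,t).
Restrictor triples: (f1,t1,w4)→returned(w4,t1) ✗  (f1,t6,w4)→returned(w4,t6) ✗  (f2,t2,w3)→returned(w3,t2) ✗  (f2,t5,w5)→returned(w5,t5) ✓  (f3,t2,w4)→returned(w4,t2) ✗  (f3,t3,w4)→returned(w4,t3) ✓  (f3,t4,w4)→returned(w4,t4) ✗  (f3,t5,w1)→returned(w1,t5) ✓  (f3,t5,w5)→returned(w5,t5) ✓  (f3,t6,w3)→returned(w3,t6) ✗
Counterexamples (restrictor triples failing the scope): 6.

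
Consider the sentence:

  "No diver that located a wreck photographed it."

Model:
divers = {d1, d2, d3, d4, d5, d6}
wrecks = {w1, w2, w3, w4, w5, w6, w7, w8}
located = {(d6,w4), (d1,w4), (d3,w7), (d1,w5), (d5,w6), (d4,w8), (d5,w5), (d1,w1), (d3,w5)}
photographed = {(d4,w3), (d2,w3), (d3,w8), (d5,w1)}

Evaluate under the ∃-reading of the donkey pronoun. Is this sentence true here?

True

"it" takes "a wreck" as antecedent — a donkey pronoun bound across the clause boundary.
Truth condition: for no (d,w) with located(d,w) does photographed(d,w) hold.
Restrictor pairs — does the scope hold? (d1,w1):fails  (d1,w4):fails  (d1,w5):fails  (d3,w5):fails  (d3,w7):fails  (d4,w8):fails  (d5,w5):fails  (d5,w6):fails  (d6,w4):fails
Scope holds for no restrictor pair, so the sentence is true.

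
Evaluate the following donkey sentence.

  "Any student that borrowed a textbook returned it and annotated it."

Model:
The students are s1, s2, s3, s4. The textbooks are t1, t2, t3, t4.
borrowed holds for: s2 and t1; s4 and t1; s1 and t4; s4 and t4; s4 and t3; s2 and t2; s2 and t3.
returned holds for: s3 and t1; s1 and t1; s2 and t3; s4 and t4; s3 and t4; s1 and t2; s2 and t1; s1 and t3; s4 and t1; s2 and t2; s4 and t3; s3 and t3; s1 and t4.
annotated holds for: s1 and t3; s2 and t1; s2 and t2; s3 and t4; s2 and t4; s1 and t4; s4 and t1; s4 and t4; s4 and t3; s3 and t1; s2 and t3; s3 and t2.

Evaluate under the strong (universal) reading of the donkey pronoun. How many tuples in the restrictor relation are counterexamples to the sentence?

0

"it" takes "a textbook" as antecedent — a donkey pronoun bound across the clause boundary.
Strong reading: for every (s,t) with borrowed(s,t), returned(s,t) ∧ annotated(s,t).
Restrictor pairs: (s1,t4) ✓  (s2,t1) ✓  (s2,t2) ✓  (s2,t3) ✓  (s4,t1) ✓  (s4,t3) ✓  (s4,t4) ✓
Counterexamples (restrictor pairs failing the scope): 0.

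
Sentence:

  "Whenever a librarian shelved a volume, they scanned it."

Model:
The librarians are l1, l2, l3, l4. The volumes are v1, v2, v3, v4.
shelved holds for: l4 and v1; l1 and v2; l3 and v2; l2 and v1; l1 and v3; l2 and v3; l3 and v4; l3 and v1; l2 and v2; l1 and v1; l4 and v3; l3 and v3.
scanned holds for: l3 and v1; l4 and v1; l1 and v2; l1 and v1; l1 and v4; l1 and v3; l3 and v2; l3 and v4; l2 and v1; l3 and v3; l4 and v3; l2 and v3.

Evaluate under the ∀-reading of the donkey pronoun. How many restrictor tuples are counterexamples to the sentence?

"it" takes "a volume" as antecedent — a donkey pronoun bound across the clause boundary.
Strong reading: for every (l,v) with shelved(l,v), scanned(l,v).
Restrictor pairs: (l1,v1) ✓  (l1,v2) ✓  (l1,v3) ✓  (l2,v1) ✓  (l2,v2) ✗  (l2,v3) ✓  (l3,v1) ✓  (l3,v2) ✓  (l3,v3) ✓  (l3,v4) ✓  (l4,v1) ✓  (l4,v3) ✓
Counterexamples (restrictor pairs failing the scope): 1.

1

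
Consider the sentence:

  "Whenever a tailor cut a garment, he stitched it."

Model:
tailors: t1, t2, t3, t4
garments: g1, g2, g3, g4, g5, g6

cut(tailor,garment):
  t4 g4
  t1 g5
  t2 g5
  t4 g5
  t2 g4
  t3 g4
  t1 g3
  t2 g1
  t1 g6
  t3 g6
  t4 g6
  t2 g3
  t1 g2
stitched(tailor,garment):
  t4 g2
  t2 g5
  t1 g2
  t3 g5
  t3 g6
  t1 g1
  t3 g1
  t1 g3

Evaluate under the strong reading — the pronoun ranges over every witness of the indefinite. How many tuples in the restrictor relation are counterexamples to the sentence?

"it" takes "a garment" as antecedent — a donkey pronoun bound across the clause boundary.
Strong reading: for every (t,g) with cut(t,g), stitched(t,g).
Restrictor pairs: (t1,g2) ✓  (t1,g3) ✓  (t1,g5) ✗  (t1,g6) ✗  (t2,g1) ✗  (t2,g3) ✗  (t2,g4) ✗  (t2,g5) ✓  (t3,g4) ✗  (t3,g6) ✓  (t4,g4) ✗  (t4,g5) ✗  (t4,g6) ✗
Counterexamples (restrictor pairs failing the scope): 9.

9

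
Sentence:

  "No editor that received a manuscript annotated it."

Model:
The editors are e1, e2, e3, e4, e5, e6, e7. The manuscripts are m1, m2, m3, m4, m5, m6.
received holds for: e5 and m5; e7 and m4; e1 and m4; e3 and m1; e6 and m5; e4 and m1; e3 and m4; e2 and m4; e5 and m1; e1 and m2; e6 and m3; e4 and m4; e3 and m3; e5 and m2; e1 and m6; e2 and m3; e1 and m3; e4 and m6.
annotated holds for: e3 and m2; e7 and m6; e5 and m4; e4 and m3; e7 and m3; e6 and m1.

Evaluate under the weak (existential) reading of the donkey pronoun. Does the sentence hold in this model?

True

"it" takes "a manuscript" as antecedent — a donkey pronoun bound across the clause boundary.
Truth condition: for no (e,m) with received(e,m) does annotated(e,m) hold.
Restrictor pairs — does the scope hold? (e1,m2):fails  (e1,m3):fails  (e1,m4):fails  (e1,m6):fails  (e2,m3):fails  (e2,m4):fails  (e3,m1):fails  (e3,m3):fails  (e3,m4):fails  (e4,m1):fails  (e4,m4):fails  (e4,m6):fails  (e5,m1):fails  (e5,m2):fails  (e5,m5):fails  (e6,m3):fails  (e6,m5):fails  (e7,m4):fails
Scope holds for no restrictor pair, so the sentence is true.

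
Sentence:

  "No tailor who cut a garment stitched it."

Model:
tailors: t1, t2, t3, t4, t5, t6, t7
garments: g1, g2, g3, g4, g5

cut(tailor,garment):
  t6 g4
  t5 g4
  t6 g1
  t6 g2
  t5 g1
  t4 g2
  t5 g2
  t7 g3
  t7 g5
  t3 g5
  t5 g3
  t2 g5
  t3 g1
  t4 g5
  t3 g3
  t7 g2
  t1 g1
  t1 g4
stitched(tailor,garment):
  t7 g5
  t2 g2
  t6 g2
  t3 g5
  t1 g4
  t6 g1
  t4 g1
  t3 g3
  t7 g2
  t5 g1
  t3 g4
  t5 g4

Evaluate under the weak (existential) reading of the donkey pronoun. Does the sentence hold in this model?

False

"it" takes "a garment" as antecedent — a donkey pronoun bound across the clause boundary.
Truth condition: for no (t,g) with cut(t,g) does stitched(t,g) hold.
Restrictor pairs — does the scope hold? (t1,g1):fails  (t1,g4):holds  (t2,g5):fails  (t3,g1):fails  (t3,g3):holds  (t3,g5):holds  (t4,g2):fails  (t4,g5):fails  (t5,g1):holds  (t5,g2):fails  (t5,g3):fails  (t5,g4):holds  (t6,g1):holds  (t6,g2):holds  (t6,g4):fails  (t7,g2):holds  (t7,g3):fails  (t7,g5):holds
Scope holds for 9 pair(s), so the sentence is false.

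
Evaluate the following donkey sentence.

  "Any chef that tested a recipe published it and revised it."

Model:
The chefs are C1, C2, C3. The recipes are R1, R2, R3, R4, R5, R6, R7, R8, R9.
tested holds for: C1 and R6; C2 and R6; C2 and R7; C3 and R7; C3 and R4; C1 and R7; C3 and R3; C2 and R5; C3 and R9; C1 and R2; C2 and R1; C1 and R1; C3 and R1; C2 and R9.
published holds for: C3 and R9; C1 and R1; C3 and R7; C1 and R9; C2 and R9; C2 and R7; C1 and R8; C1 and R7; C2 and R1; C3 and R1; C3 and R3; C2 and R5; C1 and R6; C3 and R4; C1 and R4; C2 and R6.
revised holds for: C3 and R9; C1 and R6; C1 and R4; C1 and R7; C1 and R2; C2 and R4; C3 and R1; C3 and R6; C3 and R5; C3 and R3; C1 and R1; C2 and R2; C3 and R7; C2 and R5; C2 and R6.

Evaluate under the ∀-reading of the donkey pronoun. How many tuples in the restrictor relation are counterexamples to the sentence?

5

"it" takes "a recipe" as antecedent — a donkey pronoun bound across the clause boundary.
Strong reading: for every (c,r) with tested(c,r), published(c,r) ∧ revised(c,r).
Restrictor pairs: (C1,R1) ✓  (C1,R2) ✗  (C1,R6) ✓  (C1,R7) ✓  (C2,R1) ✗  (C2,R5) ✓  (C2,R6) ✓  (C2,R7) ✗  (C2,R9) ✗  (C3,R1) ✓  (C3,R3) ✓  (C3,R4) ✗  (C3,R7) ✓  (C3,R9) ✓
Counterexamples (restrictor pairs failing the scope): 5.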